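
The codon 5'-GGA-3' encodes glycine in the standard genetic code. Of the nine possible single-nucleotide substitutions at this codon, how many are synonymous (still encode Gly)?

3

Position 1: none → 0 synonymous.
Position 2: none → 0 synonymous.
Position 3: GGT, GGC, GGG → 3 synonymous.
Total: 0 + 0 + 3 = 3.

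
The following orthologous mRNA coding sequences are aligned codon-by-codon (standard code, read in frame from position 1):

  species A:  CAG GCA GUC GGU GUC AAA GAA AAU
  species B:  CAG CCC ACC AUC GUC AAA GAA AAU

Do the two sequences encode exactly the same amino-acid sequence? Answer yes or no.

Codon 1: CAG Gln / CAG Gln — identical.
Codon 2: GCA Ala / CCC Pro — nonsynonymous.
Codon 3: GUC Val / ACC Thr — nonsynonymous.
Codon 4: GGU Gly / AUC Ile — nonsynonymous.
Codon 5: GUC Val / GUC Val — identical.
Codon 6: AAA Lys / AAA Lys — identical.
Codon 7: GAA Glu / GAA Glu — identical.
Codon 8: AAU Asn / AAU Asn — identical.
Nonsynonymous differences: 3 → different protein.

no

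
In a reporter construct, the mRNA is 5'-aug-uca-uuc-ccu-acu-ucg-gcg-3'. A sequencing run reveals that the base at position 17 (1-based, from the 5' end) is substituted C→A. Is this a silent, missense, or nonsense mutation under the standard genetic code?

nonsense

Position 17 falls in codon 6: UCG → Ser.
After the substitution the codon is UAG → Stop.
The new codon is a stop codon, so this is a nonsense mutation.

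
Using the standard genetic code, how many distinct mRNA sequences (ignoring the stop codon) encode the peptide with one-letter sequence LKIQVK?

Leu: 6 codons.
Lys: 2 codons.
Ile: 3 codons.
Gln: 2 codons.
Val: 4 codons.
Lys: 2 codons.
6 × 2 × 3 × 2 × 4 × 2 = 576.

576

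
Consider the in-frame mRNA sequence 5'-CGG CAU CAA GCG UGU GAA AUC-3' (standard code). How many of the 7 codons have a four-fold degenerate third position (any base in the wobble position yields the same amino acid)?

2

Codon 1 CGG (Arg): third position 4-fold.
Codon 2 CAU (His): third position 2-fold.
Codon 3 CAA (Gln): third position 2-fold.
Codon 4 GCG (Ala): third position 4-fold.
Codon 5 UGU (Cys): third position 2-fold.
Codon 6 GAA (Glu): third position 2-fold.
Codon 7 AUC (Ile): third position 3-fold.
Four-fold degenerate third positions: 2.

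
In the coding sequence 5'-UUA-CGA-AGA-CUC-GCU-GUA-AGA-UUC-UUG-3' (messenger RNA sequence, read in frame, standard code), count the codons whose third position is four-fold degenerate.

4

Codon 1 UUA (Leu): third position 2-fold.
Codon 2 CGA (Arg): third position 4-fold.
Codon 3 AGA (Arg): third position 2-fold.
Codon 4 CUC (Leu): third position 4-fold.
Codon 5 GCU (Ala): third position 4-fold.
Codon 6 GUA (Val): third position 4-fold.
Codon 7 AGA (Arg): third position 2-fold.
Codon 8 UUC (Phe): third position 2-fold.
Codon 9 UUG (Leu): third position 2-fold.
Four-fold degenerate third positions: 4.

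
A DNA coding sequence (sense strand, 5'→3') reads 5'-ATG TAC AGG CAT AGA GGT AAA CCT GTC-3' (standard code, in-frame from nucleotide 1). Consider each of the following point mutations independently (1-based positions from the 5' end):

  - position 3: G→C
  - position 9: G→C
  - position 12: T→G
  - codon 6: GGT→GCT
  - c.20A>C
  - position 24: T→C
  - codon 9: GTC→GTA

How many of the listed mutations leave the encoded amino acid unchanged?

2

Codon 1: ATG (Met) → ATC (Ile) — missense.
Codon 3: AGG (Arg) → AGC (Ser) — missense.
Codon 4: CAT (His) → CAG (Gln) — missense.
Codon 6: GGT (Gly) → GCT (Ala) — missense.
Codon 7: AAA (Lys) → ACA (Thr) — missense.
Codon 8: CCT (Pro) → CCC (Pro) — synonymous.
Codon 9: GTC (Val) → GTA (Val) — synonymous.
Synonymous: 2 of 7.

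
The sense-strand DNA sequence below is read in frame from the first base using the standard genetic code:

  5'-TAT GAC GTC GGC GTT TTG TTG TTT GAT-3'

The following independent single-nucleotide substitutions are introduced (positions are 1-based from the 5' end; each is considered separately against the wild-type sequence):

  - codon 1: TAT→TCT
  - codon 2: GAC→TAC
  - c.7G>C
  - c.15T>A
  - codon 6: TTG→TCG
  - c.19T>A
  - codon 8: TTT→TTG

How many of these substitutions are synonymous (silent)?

1

Codon 1: TAT (Tyr) → TCT (Ser) — missense.
Codon 2: GAC (Asp) → TAC (Tyr) — missense.
Codon 3: GTC (Val) → CTC (Leu) — missense.
Codon 5: GTT (Val) → GTA (Val) — synonymous.
Codon 6: TTG (Leu) → TCG (Ser) — missense.
Codon 7: TTG (Leu) → ATG (Met) — missense.
Codon 8: TTT (Phe) → TTG (Leu) — missense.
Synonymous: 1 of 7.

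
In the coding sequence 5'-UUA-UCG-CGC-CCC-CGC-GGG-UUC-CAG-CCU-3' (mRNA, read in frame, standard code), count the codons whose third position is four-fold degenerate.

6

Codon 1 UUA (Leu): third position 2-fold.
Codon 2 UCG (Ser): third position 4-fold.
Codon 3 CGC (Arg): third position 4-fold.
Codon 4 CCC (Pro): third position 4-fold.
Codon 5 CGC (Arg): third position 4-fold.
Codon 6 GGG (Gly): third position 4-fold.
Codon 7 UUC (Phe): third position 2-fold.
Codon 8 CAG (Gln): third position 2-fold.
Codon 9 CCU (Pro): third position 4-fold.
Four-fold degenerate third positions: 6.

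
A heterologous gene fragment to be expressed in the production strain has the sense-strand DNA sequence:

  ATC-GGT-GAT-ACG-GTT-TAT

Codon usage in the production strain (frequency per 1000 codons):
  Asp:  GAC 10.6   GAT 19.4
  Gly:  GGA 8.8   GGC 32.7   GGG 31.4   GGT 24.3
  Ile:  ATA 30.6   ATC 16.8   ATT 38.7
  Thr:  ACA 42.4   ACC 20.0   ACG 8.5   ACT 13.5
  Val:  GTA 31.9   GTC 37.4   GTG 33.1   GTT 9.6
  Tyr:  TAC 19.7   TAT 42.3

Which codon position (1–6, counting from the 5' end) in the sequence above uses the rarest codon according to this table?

4

Codon 1 ATC (Ile): 16.8 per 1000.
Codon 2 GGT (Gly): 24.3 per 1000.
Codon 3 GAT (Asp): 19.4 per 1000.
Codon 4 ACG (Thr): 8.5 per 1000.
Codon 5 GTT (Val): 9.6 per 1000.
Codon 6 TAT (Tyr): 42.3 per 1000.
Lowest frequency is 8.5 at codon 4.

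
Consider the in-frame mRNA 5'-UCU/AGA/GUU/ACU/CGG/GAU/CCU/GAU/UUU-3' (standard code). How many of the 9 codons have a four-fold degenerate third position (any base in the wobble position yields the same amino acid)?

Codon 1 UCU (Ser): third position 4-fold.
Codon 2 AGA (Arg): third position 2-fold.
Codon 3 GUU (Val): third position 4-fold.
Codon 4 ACU (Thr): third position 4-fold.
Codon 5 CGG (Arg): third position 4-fold.
Codon 6 GAU (Asp): third position 2-fold.
Codon 7 CCU (Pro): third position 4-fold.
Codon 8 GAU (Asp): third position 2-fold.
Codon 9 UUU (Phe): third position 2-fold.
Four-fold degenerate third positions: 5.

5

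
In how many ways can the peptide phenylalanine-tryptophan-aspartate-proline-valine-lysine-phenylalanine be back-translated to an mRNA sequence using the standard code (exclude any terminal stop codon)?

Phe: 2 codons.
Trp: 1 codon.
Asp: 2 codons.
Pro: 4 codons.
Val: 4 codons.
Lys: 2 codons.
Phe: 2 codons.
2 × 1 × 2 × 4 × 4 × 2 × 2 = 256.

256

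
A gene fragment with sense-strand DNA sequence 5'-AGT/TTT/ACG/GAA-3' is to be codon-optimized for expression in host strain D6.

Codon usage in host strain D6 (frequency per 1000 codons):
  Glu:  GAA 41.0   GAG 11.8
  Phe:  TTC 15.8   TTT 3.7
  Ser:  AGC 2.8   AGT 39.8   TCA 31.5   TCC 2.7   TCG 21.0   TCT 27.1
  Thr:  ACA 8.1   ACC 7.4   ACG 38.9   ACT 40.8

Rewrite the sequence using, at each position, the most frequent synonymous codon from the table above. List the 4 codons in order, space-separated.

Codon 1 (Ser): best is AGT at 39.8.
Codon 2 (Phe): best is TTC at 15.8.
Codon 3 (Thr): best is ACT at 40.8.
Codon 4 (Glu): best is GAA at 41.0.

AGT TTC ACT GAA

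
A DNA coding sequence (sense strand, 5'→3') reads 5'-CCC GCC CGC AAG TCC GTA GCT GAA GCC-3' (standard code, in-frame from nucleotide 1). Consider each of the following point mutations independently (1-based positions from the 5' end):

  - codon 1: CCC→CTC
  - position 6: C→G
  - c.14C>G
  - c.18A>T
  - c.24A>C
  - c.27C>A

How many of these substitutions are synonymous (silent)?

3

Codon 1: CCC (Pro) → CTC (Leu) — missense.
Codon 2: GCC (Ala) → GCG (Ala) — synonymous.
Codon 5: TCC (Ser) → TGC (Cys) — missense.
Codon 6: GTA (Val) → GTT (Val) — synonymous.
Codon 8: GAA (Glu) → GAC (Asp) — missense.
Codon 9: GCC (Ala) → GCA (Ala) — synonymous.
Synonymous: 3 of 6.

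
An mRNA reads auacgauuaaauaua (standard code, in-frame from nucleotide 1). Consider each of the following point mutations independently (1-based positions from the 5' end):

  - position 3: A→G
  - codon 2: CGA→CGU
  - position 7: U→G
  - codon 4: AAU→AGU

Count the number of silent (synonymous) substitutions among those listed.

1

Codon 1: AUA (Ile) → AUG (Met) — missense.
Codon 2: CGA (Arg) → CGU (Arg) — synonymous.
Codon 3: UUA (Leu) → GUA (Val) — missense.
Codon 4: AAU (Asn) → AGU (Ser) — missense.
Synonymous: 1 of 4.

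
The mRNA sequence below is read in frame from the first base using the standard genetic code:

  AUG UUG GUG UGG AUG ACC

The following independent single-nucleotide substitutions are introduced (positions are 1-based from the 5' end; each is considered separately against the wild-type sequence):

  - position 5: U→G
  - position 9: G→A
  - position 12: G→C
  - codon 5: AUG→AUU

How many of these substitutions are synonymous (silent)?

Codon 2: UUG (Leu) → UGG (Trp) — missense.
Codon 3: GUG (Val) → GUA (Val) — synonymous.
Codon 4: UGG (Trp) → UGC (Cys) — missense.
Codon 5: AUG (Met) → AUU (Ile) — missense.
Synonymous: 1 of 4.

1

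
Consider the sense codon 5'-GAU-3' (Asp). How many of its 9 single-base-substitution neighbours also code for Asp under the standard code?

1

Position 1: none → 0 synonymous.
Position 2: none → 0 synonymous.
Position 3: GAC → 1 synonymous.
Total: 0 + 0 + 1 = 1.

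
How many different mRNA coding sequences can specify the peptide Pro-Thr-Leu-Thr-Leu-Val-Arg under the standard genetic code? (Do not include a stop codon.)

55296

Pro: 4 codons.
Thr: 4 codons.
Leu: 6 codons.
Thr: 4 codons.
Leu: 6 codons.
Val: 4 codons.
Arg: 6 codons.
4 × 4 × 6 × 4 × 6 × 4 × 6 = 55296.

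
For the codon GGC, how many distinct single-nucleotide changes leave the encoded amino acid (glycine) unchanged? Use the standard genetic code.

Position 1: none → 0 synonymous.
Position 2: none → 0 synonymous.
Position 3: GGU, GGA, GGG → 3 synonymous.
Total: 0 + 0 + 3 = 3.

3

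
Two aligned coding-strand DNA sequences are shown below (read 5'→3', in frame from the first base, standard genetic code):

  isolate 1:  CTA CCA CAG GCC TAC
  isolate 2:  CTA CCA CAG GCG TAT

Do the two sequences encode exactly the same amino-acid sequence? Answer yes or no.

Codon 1: CTA Leu / CTA Leu — identical.
Codon 2: CCA Pro / CCA Pro — identical.
Codon 3: CAG Gln / CAG Gln — identical.
Codon 4: GCC Ala / GCG Ala — synonymous.
Codon 5: TAC Tyr / TAT Tyr — synonymous.
Nonsynonymous differences: 0 → same protein.

yes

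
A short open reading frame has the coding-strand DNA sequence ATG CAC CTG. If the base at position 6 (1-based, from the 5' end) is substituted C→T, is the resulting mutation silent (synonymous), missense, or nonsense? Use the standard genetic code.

Position 6 falls in codon 2: CAC → His.
After the substitution the codon is CAT → His.
Both encode His, so the change is synonymous.

silent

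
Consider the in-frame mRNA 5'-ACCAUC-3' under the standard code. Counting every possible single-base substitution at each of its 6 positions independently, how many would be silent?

Codon 1 (ACC, Thr): 3 synonymous substitutions.
Codon 2 (AUC, Ile): 2 synonymous substitutions.
Total: 3 + 2 = 5.

5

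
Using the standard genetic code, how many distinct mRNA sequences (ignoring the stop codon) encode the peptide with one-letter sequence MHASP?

Met: 1 codon.
His: 2 codons.
Ala: 4 codons.
Ser: 6 codons.
Pro: 4 codons.
1 × 2 × 4 × 6 × 4 = 192.

192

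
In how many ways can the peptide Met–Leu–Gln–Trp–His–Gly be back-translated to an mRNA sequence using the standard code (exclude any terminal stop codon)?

96

Met: 1 codon.
Leu: 6 codons.
Gln: 2 codons.
Trp: 1 codon.
His: 2 codons.
Gly: 4 codons.
1 × 6 × 2 × 1 × 2 × 4 = 96.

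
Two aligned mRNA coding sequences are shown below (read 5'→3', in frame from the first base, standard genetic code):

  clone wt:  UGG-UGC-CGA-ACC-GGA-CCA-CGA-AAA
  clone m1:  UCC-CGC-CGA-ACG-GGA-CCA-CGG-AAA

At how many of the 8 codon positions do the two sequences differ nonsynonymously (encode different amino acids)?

Codon 1: UGG Trp / UCC Ser — nonsynonymous.
Codon 2: UGC Cys / CGC Arg — nonsynonymous.
Codon 3: CGA Arg / CGA Arg — identical.
Codon 4: ACC Thr / ACG Thr — synonymous.
Codon 5: GGA Gly / GGA Gly — identical.
Codon 6: CCA Pro / CCA Pro — identical.
Codon 7: CGA Arg / CGG Arg — synonymous.
Codon 8: AAA Lys / AAA Lys — identical.
Nonsynonymous differences: 2.

2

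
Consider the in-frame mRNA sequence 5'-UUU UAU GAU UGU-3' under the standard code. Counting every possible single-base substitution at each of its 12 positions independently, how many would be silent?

Codon 1 (UUU, Phe): 1 synonymous substitution.
Codon 2 (UAU, Tyr): 1 synonymous substitution.
Codon 3 (GAU, Asp): 1 synonymous substitution.
Codon 4 (UGU, Cys): 1 synonymous substitution.
Total: 1 + 1 + 1 + 1 = 4.

4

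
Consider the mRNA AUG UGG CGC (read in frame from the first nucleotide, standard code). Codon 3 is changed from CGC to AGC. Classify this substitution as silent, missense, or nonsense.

missense

Position 7 falls in codon 3: CGC → Arg.
After the substitution the codon is AGC → Ser.
Arg ≠ Ser, so this is a missense mutation.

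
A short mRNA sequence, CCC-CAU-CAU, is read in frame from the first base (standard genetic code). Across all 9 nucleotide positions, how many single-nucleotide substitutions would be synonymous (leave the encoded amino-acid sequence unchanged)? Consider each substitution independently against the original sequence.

Codon 1 (CCC, Pro): 3 synonymous substitutions.
Codon 2 (CAU, His): 1 synonymous substitution.
Codon 3 (CAU, His): 1 synonymous substitution.
Total: 3 + 1 + 1 = 5.

5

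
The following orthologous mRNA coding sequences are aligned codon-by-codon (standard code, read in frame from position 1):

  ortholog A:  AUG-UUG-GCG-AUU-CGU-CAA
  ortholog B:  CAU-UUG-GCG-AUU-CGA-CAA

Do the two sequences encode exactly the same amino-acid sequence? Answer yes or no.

Codon 1: AUG Met / CAU His — nonsynonymous.
Codon 2: UUG Leu / UUG Leu — identical.
Codon 3: GCG Ala / GCG Ala — identical.
Codon 4: AUU Ile / AUU Ile — identical.
Codon 5: CGU Arg / CGA Arg — synonymous.
Codon 6: CAA Gln / CAA Gln — identical.
Nonsynonymous differences: 1 → different protein.

no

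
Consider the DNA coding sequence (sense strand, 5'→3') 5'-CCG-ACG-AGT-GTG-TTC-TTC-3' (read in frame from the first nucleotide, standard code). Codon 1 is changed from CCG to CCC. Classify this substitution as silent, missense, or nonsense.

Position 3 falls in codon 1: CCG → Pro.
After the substitution the codon is CCC → Pro.
Both encode Pro, so the change is synonymous.

silent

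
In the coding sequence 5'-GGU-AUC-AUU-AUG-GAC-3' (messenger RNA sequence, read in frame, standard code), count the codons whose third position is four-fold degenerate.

Codon 1 GGU (Gly): third position 4-fold.
Codon 2 AUC (Ile): third position 3-fold.
Codon 3 AUU (Ile): third position 3-fold.
Codon 4 AUG (Met): third position 1-fold.
Codon 5 GAC (Asp): third position 2-fold.
Four-fold degenerate third positions: 1.

1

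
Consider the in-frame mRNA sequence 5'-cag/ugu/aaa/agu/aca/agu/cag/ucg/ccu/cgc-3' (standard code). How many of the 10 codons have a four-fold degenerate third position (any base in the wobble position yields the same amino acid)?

4

Codon 1 CAG (Gln): third position 2-fold.
Codon 2 UGU (Cys): third position 2-fold.
Codon 3 AAA (Lys): third position 2-fold.
Codon 4 AGU (Ser): third position 2-fold.
Codon 5 ACA (Thr): third position 4-fold.
Codon 6 AGU (Ser): third position 2-fold.
Codon 7 CAG (Gln): third position 2-fold.
Codon 8 UCG (Ser): third position 4-fold.
Codon 9 CCU (Pro): third position 4-fold.
Codon 10 CGC (Arg): third position 4-fold.
Four-fold degenerate third positions: 4.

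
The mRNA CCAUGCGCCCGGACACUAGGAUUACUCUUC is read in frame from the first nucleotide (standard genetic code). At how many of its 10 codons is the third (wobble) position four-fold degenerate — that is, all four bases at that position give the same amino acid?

7

Codon 1 CCA (Pro): third position 4-fold.
Codon 2 UGC (Cys): third position 2-fold.
Codon 3 GCC (Ala): third position 4-fold.
Codon 4 CGG (Arg): third position 4-fold.
Codon 5 ACA (Thr): third position 4-fold.
Codon 6 CUA (Leu): third position 4-fold.
Codon 7 GGA (Gly): third position 4-fold.
Codon 8 UUA (Leu): third position 2-fold.
Codon 9 CUC (Leu): third position 4-fold.
Codon 10 UUC (Phe): third position 2-fold.
Four-fold degenerate third positions: 7.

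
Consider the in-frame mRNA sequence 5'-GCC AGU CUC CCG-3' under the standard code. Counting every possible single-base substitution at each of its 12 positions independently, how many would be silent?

10

Codon 1 (GCC, Ala): 3 synonymous substitutions.
Codon 2 (AGU, Ser): 1 synonymous substitution.
Codon 3 (CUC, Leu): 3 synonymous substitutions.
Codon 4 (CCG, Pro): 3 synonymous substitutions.
Total: 3 + 1 + 3 + 3 = 10.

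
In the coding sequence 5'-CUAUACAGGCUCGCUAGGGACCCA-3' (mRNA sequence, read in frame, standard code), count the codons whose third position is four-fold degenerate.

Codon 1 CUA (Leu): third position 4-fold.
Codon 2 UAC (Tyr): third position 2-fold.
Codon 3 AGG (Arg): third position 2-fold.
Codon 4 CUC (Leu): third position 4-fold.
Codon 5 GCU (Ala): third position 4-fold.
Codon 6 AGG (Arg): third position 2-fold.
Codon 7 GAC (Asp): third position 2-fold.
Codon 8 CCA (Pro): third position 4-fold.
Four-fold degenerate third positions: 4.

4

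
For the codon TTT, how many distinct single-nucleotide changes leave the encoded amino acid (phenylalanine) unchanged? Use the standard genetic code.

1

Position 1: none → 0 synonymous.
Position 2: none → 0 synonymous.
Position 3: TTC → 1 synonymous.
Total: 0 + 0 + 1 = 1.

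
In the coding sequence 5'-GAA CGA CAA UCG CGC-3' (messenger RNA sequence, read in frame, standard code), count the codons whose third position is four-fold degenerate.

Codon 1 GAA (Glu): third position 2-fold.
Codon 2 CGA (Arg): third position 4-fold.
Codon 3 CAA (Gln): third position 2-fold.
Codon 4 UCG (Ser): third position 4-fold.
Codon 5 CGC (Arg): third position 4-fold.
Four-fold degenerate third positions: 3.

3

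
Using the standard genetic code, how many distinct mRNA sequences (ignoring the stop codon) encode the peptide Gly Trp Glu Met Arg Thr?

Gly: 4 codons.
Trp: 1 codon.
Glu: 2 codons.
Met: 1 codon.
Arg: 6 codons.
Thr: 4 codons.
4 × 1 × 2 × 1 × 6 × 4 = 192.

192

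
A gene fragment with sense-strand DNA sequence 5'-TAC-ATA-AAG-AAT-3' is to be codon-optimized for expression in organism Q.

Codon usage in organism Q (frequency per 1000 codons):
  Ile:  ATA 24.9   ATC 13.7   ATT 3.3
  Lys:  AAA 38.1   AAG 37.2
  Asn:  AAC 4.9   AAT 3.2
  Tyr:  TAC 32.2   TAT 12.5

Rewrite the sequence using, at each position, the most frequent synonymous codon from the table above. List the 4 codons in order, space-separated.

TAC ATA AAA AAC

Codon 1 (Tyr): best is TAC at 32.2.
Codon 2 (Ile): best is ATA at 24.9.
Codon 3 (Lys): best is AAA at 38.1.
Codon 4 (Asn): best is AAC at 4.9.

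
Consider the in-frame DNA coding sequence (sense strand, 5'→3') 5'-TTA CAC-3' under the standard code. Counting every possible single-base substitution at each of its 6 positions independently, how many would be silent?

3

Codon 1 (TTA, Leu): 2 synonymous substitutions.
Codon 2 (CAC, His): 1 synonymous substitution.
Total: 2 + 1 = 3.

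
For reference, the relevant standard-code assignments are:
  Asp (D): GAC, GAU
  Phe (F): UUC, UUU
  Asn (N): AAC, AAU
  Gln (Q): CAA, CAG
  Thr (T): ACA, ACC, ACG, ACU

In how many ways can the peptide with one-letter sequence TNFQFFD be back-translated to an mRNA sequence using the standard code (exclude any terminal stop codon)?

Thr: 4 codons.
Asn: 2 codons.
Phe: 2 codons.
Gln: 2 codons.
Phe: 2 codons.
Phe: 2 codons.
Asp: 2 codons.
4 × 2 × 2 × 2 × 2 × 2 × 2 = 256.

256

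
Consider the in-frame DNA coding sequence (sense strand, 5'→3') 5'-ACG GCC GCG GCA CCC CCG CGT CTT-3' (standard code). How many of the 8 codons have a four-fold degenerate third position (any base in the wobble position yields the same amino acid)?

Codon 1 ACG (Thr): third position 4-fold.
Codon 2 GCC (Ala): third position 4-fold.
Codon 3 GCG (Ala): third position 4-fold.
Codon 4 GCA (Ala): third position 4-fold.
Codon 5 CCC (Pro): third position 4-fold.
Codon 6 CCG (Pro): third position 4-fold.
Codon 7 CGT (Arg): third position 4-fold.
Codon 8 CTT (Leu): third position 4-fold.
Four-fold degenerate third positions: 8.

8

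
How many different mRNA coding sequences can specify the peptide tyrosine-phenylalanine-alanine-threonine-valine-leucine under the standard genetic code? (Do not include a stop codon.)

1536

Tyr: 2 codons.
Phe: 2 codons.
Ala: 4 codons.
Thr: 4 codons.
Val: 4 codons.
Leu: 6 codons.
2 × 2 × 4 × 4 × 4 × 6 = 1536.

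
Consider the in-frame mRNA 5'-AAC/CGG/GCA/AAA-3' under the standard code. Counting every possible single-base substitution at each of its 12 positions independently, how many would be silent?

Codon 1 (AAC, Asn): 1 synonymous substitution.
Codon 2 (CGG, Arg): 4 synonymous substitutions.
Codon 3 (GCA, Ala): 3 synonymous substitutions.
Codon 4 (AAA, Lys): 1 synonymous substitution.
Total: 1 + 4 + 3 + 1 = 9.

9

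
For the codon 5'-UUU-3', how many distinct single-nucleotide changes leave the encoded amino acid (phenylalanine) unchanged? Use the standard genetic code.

1

Position 1: none → 0 synonymous.
Position 2: none → 0 synonymous.
Position 3: UUC → 1 synonymous.
Total: 0 + 0 + 1 = 1.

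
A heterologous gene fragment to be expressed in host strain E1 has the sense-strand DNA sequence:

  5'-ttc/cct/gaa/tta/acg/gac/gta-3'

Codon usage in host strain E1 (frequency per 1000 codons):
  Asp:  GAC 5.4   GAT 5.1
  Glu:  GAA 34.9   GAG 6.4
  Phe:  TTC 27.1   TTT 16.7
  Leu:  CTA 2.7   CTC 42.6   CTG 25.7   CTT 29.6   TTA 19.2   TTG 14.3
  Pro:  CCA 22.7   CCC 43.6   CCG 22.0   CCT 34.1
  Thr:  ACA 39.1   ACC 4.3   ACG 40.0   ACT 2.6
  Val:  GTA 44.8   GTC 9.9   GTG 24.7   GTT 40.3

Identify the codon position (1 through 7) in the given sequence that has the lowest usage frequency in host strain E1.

6

Codon 1 TTC (Phe): 27.1 per 1000.
Codon 2 CCT (Pro): 34.1 per 1000.
Codon 3 GAA (Glu): 34.9 per 1000.
Codon 4 TTA (Leu): 19.2 per 1000.
Codon 5 ACG (Thr): 40.0 per 1000.
Codon 6 GAC (Asp): 5.4 per 1000.
Codon 7 GTA (Val): 44.8 per 1000.
Lowest frequency is 5.4 at codon 6.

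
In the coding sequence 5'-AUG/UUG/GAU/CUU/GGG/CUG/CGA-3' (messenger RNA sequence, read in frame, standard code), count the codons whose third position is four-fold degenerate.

4

Codon 1 AUG (Met): third position 1-fold.
Codon 2 UUG (Leu): third position 2-fold.
Codon 3 GAU (Asp): third position 2-fold.
Codon 4 CUU (Leu): third position 4-fold.
Codon 5 GGG (Gly): third position 4-fold.
Codon 6 CUG (Leu): third position 4-fold.
Codon 7 CGA (Arg): third position 4-fold.
Four-fold degenerate third positions: 4.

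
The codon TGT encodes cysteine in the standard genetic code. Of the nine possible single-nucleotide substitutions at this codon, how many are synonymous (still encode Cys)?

Position 1: none → 0 synonymous.
Position 2: none → 0 synonymous.
Position 3: TGC → 1 synonymous.
Total: 0 + 0 + 1 = 1.

1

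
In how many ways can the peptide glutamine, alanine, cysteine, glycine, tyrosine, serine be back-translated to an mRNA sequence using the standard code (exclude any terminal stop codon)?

Gln: 2 codons.
Ala: 4 codons.
Cys: 2 codons.
Gly: 4 codons.
Tyr: 2 codons.
Ser: 6 codons.
2 × 4 × 2 × 4 × 2 × 6 = 768.

768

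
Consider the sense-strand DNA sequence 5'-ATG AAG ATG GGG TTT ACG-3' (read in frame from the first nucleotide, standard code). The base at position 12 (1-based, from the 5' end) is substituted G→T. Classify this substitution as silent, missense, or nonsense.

silent

Position 12 falls in codon 4: GGG → Gly.
After the substitution the codon is GGT → Gly.
Both encode Gly, so the change is synonymous.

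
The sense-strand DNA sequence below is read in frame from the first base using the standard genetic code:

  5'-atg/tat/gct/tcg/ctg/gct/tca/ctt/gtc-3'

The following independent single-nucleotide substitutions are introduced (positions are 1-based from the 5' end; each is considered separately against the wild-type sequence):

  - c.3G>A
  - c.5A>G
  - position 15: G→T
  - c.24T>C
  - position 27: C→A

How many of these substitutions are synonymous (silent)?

3

Codon 1: ATG (Met) → ATA (Ile) — missense.
Codon 2: TAT (Tyr) → TGT (Cys) — missense.
Codon 5: CTG (Leu) → CTT (Leu) — synonymous.
Codon 8: CTT (Leu) → CTC (Leu) — synonymous.
Codon 9: GTC (Val) → GTA (Val) — synonymous.
Synonymous: 3 of 5.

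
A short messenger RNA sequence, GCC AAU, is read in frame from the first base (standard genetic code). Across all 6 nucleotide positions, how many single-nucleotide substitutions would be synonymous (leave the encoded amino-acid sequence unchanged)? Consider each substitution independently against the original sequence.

Codon 1 (GCC, Ala): 3 synonymous substitutions.
Codon 2 (AAU, Asn): 1 synonymous substitution.
Total: 3 + 1 = 4.

4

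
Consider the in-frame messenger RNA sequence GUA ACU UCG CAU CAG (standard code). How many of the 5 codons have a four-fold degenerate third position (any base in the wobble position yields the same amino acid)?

Codon 1 GUA (Val): third position 4-fold.
Codon 2 ACU (Thr): third position 4-fold.
Codon 3 UCG (Ser): third position 4-fold.
Codon 4 CAU (His): third position 2-fold.
Codon 5 CAG (Gln): third position 2-fold.
Four-fold degenerate third positions: 3.

3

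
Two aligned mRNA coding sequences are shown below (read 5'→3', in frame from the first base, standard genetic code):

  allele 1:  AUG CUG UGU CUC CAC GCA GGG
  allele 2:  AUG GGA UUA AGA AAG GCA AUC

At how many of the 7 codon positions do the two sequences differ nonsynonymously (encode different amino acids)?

5

Codon 1: AUG Met / AUG Met — identical.
Codon 2: CUG Leu / GGA Gly — nonsynonymous.
Codon 3: UGU Cys / UUA Leu — nonsynonymous.
Codon 4: CUC Leu / AGA Arg — nonsynonymous.
Codon 5: CAC His / AAG Lys — nonsynonymous.
Codon 6: GCA Ala / GCA Ala — identical.
Codon 7: GGG Gly / AUC Ile — nonsynonymous.
Nonsynonymous differences: 5.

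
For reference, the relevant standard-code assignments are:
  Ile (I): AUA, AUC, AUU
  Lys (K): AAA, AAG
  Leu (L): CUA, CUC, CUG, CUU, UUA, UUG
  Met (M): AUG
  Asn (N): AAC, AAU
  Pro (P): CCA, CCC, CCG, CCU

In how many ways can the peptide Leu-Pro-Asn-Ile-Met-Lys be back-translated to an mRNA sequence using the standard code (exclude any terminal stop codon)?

Leu: 6 codons.
Pro: 4 codons.
Asn: 2 codons.
Ile: 3 codons.
Met: 1 codon.
Lys: 2 codons.
6 × 4 × 2 × 3 × 1 × 2 = 288.

288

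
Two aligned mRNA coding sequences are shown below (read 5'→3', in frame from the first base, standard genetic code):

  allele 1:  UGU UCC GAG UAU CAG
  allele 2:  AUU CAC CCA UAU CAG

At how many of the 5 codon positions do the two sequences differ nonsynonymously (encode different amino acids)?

3

Codon 1: UGU Cys / AUU Ile — nonsynonymous.
Codon 2: UCC Ser / CAC His — nonsynonymous.
Codon 3: GAG Glu / CCA Pro — nonsynonymous.
Codon 4: UAU Tyr / UAU Tyr — identical.
Codon 5: CAG Gln / CAG Gln — identical.
Nonsynonymous differences: 3.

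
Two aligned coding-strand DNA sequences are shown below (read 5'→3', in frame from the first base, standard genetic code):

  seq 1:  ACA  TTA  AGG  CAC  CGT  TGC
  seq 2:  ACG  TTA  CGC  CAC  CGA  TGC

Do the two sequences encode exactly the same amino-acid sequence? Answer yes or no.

yes

Codon 1: ACA Thr / ACG Thr — synonymous.
Codon 2: TTA Leu / TTA Leu — identical.
Codon 3: AGG Arg / CGC Arg — synonymous.
Codon 4: CAC His / CAC His — identical.
Codon 5: CGT Arg / CGA Arg — synonymous.
Codon 6: TGC Cys / TGC Cys — identical.
Nonsynonymous differences: 0 → same protein.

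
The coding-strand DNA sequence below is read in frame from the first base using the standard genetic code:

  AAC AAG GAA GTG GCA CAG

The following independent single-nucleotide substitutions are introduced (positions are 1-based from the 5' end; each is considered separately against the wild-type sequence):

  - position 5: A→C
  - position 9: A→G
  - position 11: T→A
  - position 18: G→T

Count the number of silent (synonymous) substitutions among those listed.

Codon 2: AAG (Lys) → ACG (Thr) — missense.
Codon 3: GAA (Glu) → GAG (Glu) — synonymous.
Codon 4: GTG (Val) → GAG (Glu) — missense.
Codon 6: CAG (Gln) → CAT (His) — missense.
Synonymous: 1 of 4.

1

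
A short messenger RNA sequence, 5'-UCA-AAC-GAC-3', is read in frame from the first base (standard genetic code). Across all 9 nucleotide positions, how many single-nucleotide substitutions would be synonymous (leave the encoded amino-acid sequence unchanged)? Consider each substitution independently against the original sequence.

5

Codon 1 (UCA, Ser): 3 synonymous substitutions.
Codon 2 (AAC, Asn): 1 synonymous substitution.
Codon 3 (GAC, Asp): 1 synonymous substitution.
Total: 3 + 1 + 1 = 5.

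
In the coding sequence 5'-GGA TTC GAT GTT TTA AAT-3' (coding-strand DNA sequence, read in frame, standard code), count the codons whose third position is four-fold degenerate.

2

Codon 1 GGA (Gly): third position 4-fold.
Codon 2 TTC (Phe): third position 2-fold.
Codon 3 GAT (Asp): third position 2-fold.
Codon 4 GTT (Val): third position 4-fold.
Codon 5 TTA (Leu): third position 2-fold.
Codon 6 AAT (Asn): third position 2-fold.
Four-fold degenerate third positions: 2.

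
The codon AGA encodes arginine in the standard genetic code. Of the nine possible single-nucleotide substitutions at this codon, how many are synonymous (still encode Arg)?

2

Position 1: CGA → 1 synonymous.
Position 2: none → 0 synonymous.
Position 3: AGG → 1 synonymous.
Total: 1 + 0 + 1 = 2.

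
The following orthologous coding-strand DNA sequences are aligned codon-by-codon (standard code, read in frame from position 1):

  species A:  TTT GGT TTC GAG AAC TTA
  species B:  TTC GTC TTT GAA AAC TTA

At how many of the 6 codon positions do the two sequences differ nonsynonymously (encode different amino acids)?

1

Codon 1: TTT Phe / TTC Phe — synonymous.
Codon 2: GGT Gly / GTC Val — nonsynonymous.
Codon 3: TTC Phe / TTT Phe — synonymous.
Codon 4: GAG Glu / GAA Glu — synonymous.
Codon 5: AAC Asn / AAC Asn — identical.
Codon 6: TTA Leu / TTA Leu — identical.
Nonsynonymous differences: 1.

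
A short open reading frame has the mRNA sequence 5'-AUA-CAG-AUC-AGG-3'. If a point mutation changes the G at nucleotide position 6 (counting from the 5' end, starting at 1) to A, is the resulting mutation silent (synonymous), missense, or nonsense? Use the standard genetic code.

silent

Position 6 falls in codon 2: CAG → Gln.
After the substitution the codon is CAA → Gln.
Both encode Gln, so the change is synonymous.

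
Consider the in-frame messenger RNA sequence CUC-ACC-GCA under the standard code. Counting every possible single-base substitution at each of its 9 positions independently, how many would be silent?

Codon 1 (CUC, Leu): 3 synonymous substitutions.
Codon 2 (ACC, Thr): 3 synonymous substitutions.
Codon 3 (GCA, Ala): 3 synonymous substitutions.
Total: 3 + 3 + 3 = 9.

9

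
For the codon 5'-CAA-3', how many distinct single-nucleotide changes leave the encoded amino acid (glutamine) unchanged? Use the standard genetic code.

Position 1: none → 0 synonymous.
Position 2: none → 0 synonymous.
Position 3: CAG → 1 synonymous.
Total: 0 + 0 + 1 = 1.

1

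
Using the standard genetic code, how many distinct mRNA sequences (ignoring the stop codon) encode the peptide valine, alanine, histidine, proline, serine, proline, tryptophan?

3072

Val: 4 codons.
Ala: 4 codons.
His: 2 codons.
Pro: 4 codons.
Ser: 6 codons.
Pro: 4 codons.
Trp: 1 codon.
4 × 4 × 2 × 4 × 6 × 4 × 1 = 3072.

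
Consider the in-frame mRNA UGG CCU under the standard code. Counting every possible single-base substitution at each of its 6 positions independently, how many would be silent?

Codon 1 (UGG, Trp): 0 synonymous substitutions.
Codon 2 (CCU, Pro): 3 synonymous substitutions.
Total: 0 + 3 = 3.

3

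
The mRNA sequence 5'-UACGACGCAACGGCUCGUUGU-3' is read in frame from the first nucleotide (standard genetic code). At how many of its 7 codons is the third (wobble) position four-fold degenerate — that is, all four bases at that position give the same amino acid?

4

Codon 1 UAC (Tyr): third position 2-fold.
Codon 2 GAC (Asp): third position 2-fold.
Codon 3 GCA (Ala): third position 4-fold.
Codon 4 ACG (Thr): third position 4-fold.
Codon 5 GCU (Ala): third position 4-fold.
Codon 6 CGU (Arg): third position 4-fold.
Codon 7 UGU (Cys): third position 2-fold.
Four-fold degenerate third positions: 4.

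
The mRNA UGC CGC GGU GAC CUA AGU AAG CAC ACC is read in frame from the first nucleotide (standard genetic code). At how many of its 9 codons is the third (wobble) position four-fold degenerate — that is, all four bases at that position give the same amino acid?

Codon 1 UGC (Cys): third position 2-fold.
Codon 2 CGC (Arg): third position 4-fold.
Codon 3 GGU (Gly): third position 4-fold.
Codon 4 GAC (Asp): third position 2-fold.
Codon 5 CUA (Leu): third position 4-fold.
Codon 6 AGU (Ser): third position 2-fold.
Codon 7 AAG (Lys): third position 2-fold.
Codon 8 CAC (His): third position 2-fold.
Codon 9 ACC (Thr): third position 4-fold.
Four-fold degenerate third positions: 4.

4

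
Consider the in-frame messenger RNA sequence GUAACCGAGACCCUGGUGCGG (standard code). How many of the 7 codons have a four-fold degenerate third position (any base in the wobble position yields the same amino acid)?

6

Codon 1 GUA (Val): third position 4-fold.
Codon 2 ACC (Thr): third position 4-fold.
Codon 3 GAG (Glu): third position 2-fold.
Codon 4 ACC (Thr): third position 4-fold.
Codon 5 CUG (Leu): third position 4-fold.
Codon 6 GUG (Val): third position 4-fold.
Codon 7 CGG (Arg): third position 4-fold.
Four-fold degenerate third positions: 6.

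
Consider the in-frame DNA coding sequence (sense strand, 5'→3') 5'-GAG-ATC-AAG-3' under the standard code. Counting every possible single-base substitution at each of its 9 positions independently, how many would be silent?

4

Codon 1 (GAG, Glu): 1 synonymous substitution.
Codon 2 (ATC, Ile): 2 synonymous substitutions.
Codon 3 (AAG, Lys): 1 synonymous substitution.
Total: 1 + 2 + 1 = 4.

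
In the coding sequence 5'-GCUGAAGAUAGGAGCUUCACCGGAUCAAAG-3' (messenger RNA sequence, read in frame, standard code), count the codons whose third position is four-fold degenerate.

Codon 1 GCU (Ala): third position 4-fold.
Codon 2 GAA (Glu): third position 2-fold.
Codon 3 GAU (Asp): third position 2-fold.
Codon 4 AGG (Arg): third position 2-fold.
Codon 5 AGC (Ser): third position 2-fold.
Codon 6 UUC (Phe): third position 2-fold.
Codon 7 ACC (Thr): third position 4-fold.
Codon 8 GGA (Gly): third position 4-fold.
Codon 9 UCA (Ser): third position 4-fold.
Codon 10 AAG (Lys): third position 2-fold.
Four-fold degenerate third positions: 4.

4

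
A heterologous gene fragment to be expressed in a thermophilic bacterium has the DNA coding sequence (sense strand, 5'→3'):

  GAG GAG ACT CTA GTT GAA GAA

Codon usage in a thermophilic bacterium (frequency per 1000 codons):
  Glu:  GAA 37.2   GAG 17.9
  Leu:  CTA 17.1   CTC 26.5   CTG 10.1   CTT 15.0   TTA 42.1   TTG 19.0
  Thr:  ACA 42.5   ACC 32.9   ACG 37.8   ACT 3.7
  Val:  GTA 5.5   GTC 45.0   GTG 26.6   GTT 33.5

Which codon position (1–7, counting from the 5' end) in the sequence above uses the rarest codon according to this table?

3

Codon 1 GAG (Glu): 17.9 per 1000.
Codon 2 GAG (Glu): 17.9 per 1000.
Codon 3 ACT (Thr): 3.7 per 1000.
Codon 4 CTA (Leu): 17.1 per 1000.
Codon 5 GTT (Val): 33.5 per 1000.
Codon 6 GAA (Glu): 37.2 per 1000.
Codon 7 GAA (Glu): 37.2 per 1000.
Lowest frequency is 3.7 at codon 3.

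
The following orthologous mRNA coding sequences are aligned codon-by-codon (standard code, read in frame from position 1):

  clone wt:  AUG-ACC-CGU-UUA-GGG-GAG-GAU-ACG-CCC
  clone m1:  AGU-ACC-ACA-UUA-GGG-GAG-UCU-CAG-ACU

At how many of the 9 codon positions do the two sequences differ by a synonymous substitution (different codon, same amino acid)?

0

Codon 1: AUG Met / AGU Ser — nonsynonymous.
Codon 2: ACC Thr / ACC Thr — identical.
Codon 3: CGU Arg / ACA Thr — nonsynonymous.
Codon 4: UUA Leu / UUA Leu — identical.
Codon 5: GGG Gly / GGG Gly — identical.
Codon 6: GAG Glu / GAG Glu — identical.
Codon 7: GAU Asp / UCU Ser — nonsynonymous.
Codon 8: ACG Thr / CAG Gln — nonsynonymous.
Codon 9: CCC Pro / ACU Thr — nonsynonymous.
Synonymous differences: 0.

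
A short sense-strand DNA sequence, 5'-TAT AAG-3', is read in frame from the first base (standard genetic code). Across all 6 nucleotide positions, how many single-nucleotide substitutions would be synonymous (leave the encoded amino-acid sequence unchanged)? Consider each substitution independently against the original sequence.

2

Codon 1 (TAT, Tyr): 1 synonymous substitution.
Codon 2 (AAG, Lys): 1 synonymous substitution.
Total: 1 + 1 = 2.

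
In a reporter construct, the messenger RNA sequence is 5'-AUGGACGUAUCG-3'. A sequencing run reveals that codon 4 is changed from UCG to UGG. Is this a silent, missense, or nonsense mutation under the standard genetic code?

missense

Position 11 falls in codon 4: UCG → Ser.
After the substitution the codon is UGG → Trp.
Ser ≠ Trp, so this is a missense mutation.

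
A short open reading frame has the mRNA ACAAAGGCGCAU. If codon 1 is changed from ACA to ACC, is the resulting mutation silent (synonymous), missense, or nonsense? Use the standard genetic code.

silent

Position 3 falls in codon 1: ACA → Thr.
After the substitution the codon is ACC → Thr.
Both encode Thr, so the change is synonymous.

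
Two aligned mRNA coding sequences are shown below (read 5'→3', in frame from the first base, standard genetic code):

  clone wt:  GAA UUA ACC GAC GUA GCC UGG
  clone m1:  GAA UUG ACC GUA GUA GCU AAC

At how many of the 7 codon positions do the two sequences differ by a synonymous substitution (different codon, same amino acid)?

2

Codon 1: GAA Glu / GAA Glu — identical.
Codon 2: UUA Leu / UUG Leu — synonymous.
Codon 3: ACC Thr / ACC Thr — identical.
Codon 4: GAC Asp / GUA Val — nonsynonymous.
Codon 5: GUA Val / GUA Val — identical.
Codon 6: GCC Ala / GCU Ala — synonymous.
Codon 7: UGG Trp / AAC Asn — nonsynonymous.
Synonymous differences: 2.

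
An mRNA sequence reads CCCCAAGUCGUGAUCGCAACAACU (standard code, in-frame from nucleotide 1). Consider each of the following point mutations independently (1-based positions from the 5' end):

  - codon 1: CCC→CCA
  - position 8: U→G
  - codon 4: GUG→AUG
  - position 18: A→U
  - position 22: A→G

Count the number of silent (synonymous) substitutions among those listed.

Codon 1: CCC (Pro) → CCA (Pro) — synonymous.
Codon 3: GUC (Val) → GGC (Gly) — missense.
Codon 4: GUG (Val) → AUG (Met) — missense.
Codon 6: GCA (Ala) → GCU (Ala) — synonymous.
Codon 8: ACU (Thr) → GCU (Ala) — missense.
Synonymous: 2 of 5.

2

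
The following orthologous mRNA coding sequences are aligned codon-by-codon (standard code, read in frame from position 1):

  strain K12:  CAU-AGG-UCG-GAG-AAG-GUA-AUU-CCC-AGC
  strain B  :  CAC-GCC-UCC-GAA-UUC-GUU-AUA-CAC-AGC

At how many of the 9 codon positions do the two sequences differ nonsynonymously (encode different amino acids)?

Codon 1: CAU His / CAC His — synonymous.
Codon 2: AGG Arg / GCC Ala — nonsynonymous.
Codon 3: UCG Ser / UCC Ser — synonymous.
Codon 4: GAG Glu / GAA Glu — synonymous.
Codon 5: AAG Lys / UUC Phe — nonsynonymous.
Codon 6: GUA Val / GUU Val — synonymous.
Codon 7: AUU Ile / AUA Ile — synonymous.
Codon 8: CCC Pro / CAC His — nonsynonymous.
Codon 9: AGC Ser / AGC Ser — identical.
Nonsynonymous differences: 3.

3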